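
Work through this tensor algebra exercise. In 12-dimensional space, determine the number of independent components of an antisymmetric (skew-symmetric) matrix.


An antisymmetric rank-2 tensor satisfies A_{ij} = -A_{ji}, so diagonal entries are zero.
The independent components are the upper-triangular entries: C(n, 2) = n(n-1)/2.
n = 12
C(12, 2) = 12 * 11 / 2 = 132 / 2 = 66

66


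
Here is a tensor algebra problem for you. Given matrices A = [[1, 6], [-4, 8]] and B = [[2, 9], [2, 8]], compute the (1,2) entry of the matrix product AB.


(AB)_{ij} = sum_k A_{ik} B_{kj}.
For i=1, j=2:
A_{11} * B_{12} = 1 * 9 = 9
A_{12} * B_{22} = 6 * 8 = 48
Sum = 9 + 48 = 57

57


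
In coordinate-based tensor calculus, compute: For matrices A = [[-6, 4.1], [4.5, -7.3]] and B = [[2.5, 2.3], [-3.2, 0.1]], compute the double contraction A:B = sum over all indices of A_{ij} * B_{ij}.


A:B = sum over all i,j of A_{ij} * B_{ij}.
Row 1: -6*2.5=-15, 4.1*2.3=9.43 => row sum = -5.57
Row 2: 4.5*-3.2=-14.4, -7.3*0.1=-0.73 => row sum = -15.13
Total = -5.57 + -15.13 = -20.7

-20.7


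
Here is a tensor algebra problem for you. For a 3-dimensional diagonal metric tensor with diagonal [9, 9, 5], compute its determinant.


For a diagonal metric, the determinant is the product of diagonal entries.
Diagonal entries: 9, 9, 5
det(g) = 9 * 9 * 5 = 405

405


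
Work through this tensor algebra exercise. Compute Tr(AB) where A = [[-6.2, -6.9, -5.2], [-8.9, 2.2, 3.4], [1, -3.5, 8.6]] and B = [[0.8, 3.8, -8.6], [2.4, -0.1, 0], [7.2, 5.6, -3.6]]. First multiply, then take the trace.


Tr(AB) = sum_i (AB)_{ii} where (AB)_{ii} = sum_k A_{ik} B_{ki}.
(AB)_{11} = -6.2*0.8 + -6.9*2.4 + -5.2*7.2 = -58.96
(AB)_{22} = -8.9*3.8 + 2.2*-0.1 + 3.4*5.6 = -15
(AB)_{33} = 1*-8.6 + -3.5*0 + 8.6*-3.6 = -39.56
Tr(AB) = -58.96 + -15 + -39.56 = -113.52

-113.52


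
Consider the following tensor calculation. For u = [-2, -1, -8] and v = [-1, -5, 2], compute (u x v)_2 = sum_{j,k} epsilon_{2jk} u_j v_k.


(u x v)_2 = sum_{j,k} epsilon_{2jk} u_j v_k. Only permutations of (1,2,3) contribute; the two non-zero terms are:
eps_{213} u_1 v_3 = -1 * -2 * 2 = 4
eps_{231} u_3 v_1 = 1 * -8 * -1 = 8
(u x v)_2 = 12

12


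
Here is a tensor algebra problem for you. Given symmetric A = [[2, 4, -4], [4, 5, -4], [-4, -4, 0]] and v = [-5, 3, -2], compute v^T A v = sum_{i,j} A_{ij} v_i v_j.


First compute Av:
(Av)_1 = 2*-5 + 4*3 + -4*-2 = 10
(Av)_2 = 4*-5 + 5*3 + -4*-2 = 3
(Av)_3 = -4*-5 + -4*3 + 0*-2 = 8
Av = [10, 3, 8]
Then v^T (Av) = -5*10 + 3*3 + -2*8
= -50 + 9 + -16 = -57

-57


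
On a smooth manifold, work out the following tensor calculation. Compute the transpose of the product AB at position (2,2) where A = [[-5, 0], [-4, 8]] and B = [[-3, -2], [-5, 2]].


(AB)^T_{ij} = (AB)_{ji} = sum_k A_{jk} B_{ki}.
For i=2, j=2 we need (AB)_{22}:
A_{21} * B_{12} = -4 * -2 = 8
A_{22} * B_{22} = 8 * 2 = 16
Sum = 8 + 16 = 24

24


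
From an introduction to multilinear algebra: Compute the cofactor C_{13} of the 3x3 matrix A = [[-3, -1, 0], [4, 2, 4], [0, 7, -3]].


To find cofactor C_{13}, delete row 1 and column 3.
The resulting 2x2 submatrix is: [[4, 2], [0, 7]]
Minor M_{13} = 4*7 - 2*0
  = 28 - 0 = 28
Sign = (-1)^(1+3) = (-1)^4 = 1
Cofactor C_{13} = 1 * 28 = 28

28


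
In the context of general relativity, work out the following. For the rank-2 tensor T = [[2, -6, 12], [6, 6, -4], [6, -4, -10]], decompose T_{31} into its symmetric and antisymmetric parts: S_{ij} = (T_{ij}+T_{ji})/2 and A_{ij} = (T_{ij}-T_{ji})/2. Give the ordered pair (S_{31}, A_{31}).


T_{31} = 6
T_{13} = 12
S_{31} = (6 + 12)/2 = 18/2 = 9
A_{31} = (6 - 12)/2 = -6/2 = -3
Check: S + A = 9 + -3 = 6 = T_{31}.

(9, -3)


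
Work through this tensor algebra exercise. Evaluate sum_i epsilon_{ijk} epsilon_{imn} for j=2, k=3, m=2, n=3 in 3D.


Using the identity: epsilon_{ijk} epsilon_{imn} = delta_{jm} delta_{kn} - delta_{jn} delta_{km}.
delta_{22} = 1
delta_{33} = 1
delta_{23} = 0
delta_{32} = 0
Result = 1 * 1 - 0 * 0 = 1 - 0 = 1

1


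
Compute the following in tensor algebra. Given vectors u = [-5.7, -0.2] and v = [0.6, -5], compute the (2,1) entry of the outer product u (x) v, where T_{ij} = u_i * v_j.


The outer product entry T_{ij} = u_i * v_j.
We need i=2, j=1.
u_2 = -0.2, v_1 = 0.6
T_{2,1} = -0.2 * 0.6 = -0.12

-0.12


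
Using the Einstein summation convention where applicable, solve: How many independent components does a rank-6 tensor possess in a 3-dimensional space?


The number of components of a rank-r tensor in d dimensions is d^r.
Here d = 3 and r = 6.
3^6 = 729

729


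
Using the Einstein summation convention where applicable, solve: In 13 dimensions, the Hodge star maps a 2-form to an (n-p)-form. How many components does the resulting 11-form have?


The Hodge dual of a p-form on an n-dimensional manifold is an (n-p)-form.
n = 13, p = 2, so dual degree = 13 - 2 = 11
The number of components is C(n, n-p) = C(13, 11) = 78

78


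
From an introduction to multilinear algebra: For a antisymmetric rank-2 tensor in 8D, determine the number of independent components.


A antisymmetric rank-2 tensor in d dimensions has d(d-1)/2 independent components.
d = 8
d(d-1)/2 = 8 * 7 / 2 = 56 / 2 = 28

28


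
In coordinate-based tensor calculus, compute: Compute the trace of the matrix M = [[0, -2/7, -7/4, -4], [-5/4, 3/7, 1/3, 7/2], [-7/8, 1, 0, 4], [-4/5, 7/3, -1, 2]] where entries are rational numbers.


The trace is the sum of diagonal entries.
Diagonal: M[1,1] = 0, M[2,2] = 3/7, M[3,3] = 0, M[4,4] = 2
Tr(M) = 0 + 3/7 + 0 + 2
Computing step by step:
After adding M[1,1]: 0
After adding M[2,2]: 3/7
After adding M[3,3]: 3/7
After adding M[4,4]: 17/7
Tr(M) = 17/7

17/7


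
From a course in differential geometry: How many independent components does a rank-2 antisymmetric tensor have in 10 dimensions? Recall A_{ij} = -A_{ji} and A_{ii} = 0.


An antisymmetric rank-2 tensor satisfies A_{ij} = -A_{ji}, so diagonal entries are zero.
The independent components are the upper-triangular entries: C(n, 2) = n(n-1)/2.
n = 10
C(10, 2) = 10 * 9 / 2 = 90 / 2 = 45

45


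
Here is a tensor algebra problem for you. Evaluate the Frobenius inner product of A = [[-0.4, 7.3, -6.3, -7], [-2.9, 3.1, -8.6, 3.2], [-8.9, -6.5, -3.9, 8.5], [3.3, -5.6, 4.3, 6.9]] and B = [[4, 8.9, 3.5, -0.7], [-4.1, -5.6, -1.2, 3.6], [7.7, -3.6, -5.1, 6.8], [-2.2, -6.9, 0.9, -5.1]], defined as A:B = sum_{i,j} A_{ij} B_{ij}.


A:B = sum over all i,j of A_{ij} * B_{ij}.
Row 1: -0.4*4=-1.6, 7.3*8.9=64.97, -6.3*3.5=-22.05, -7*-0.7=4.9 => row sum = 46.22
Row 2: -2.9*-4.1=11.89, 3.1*-5.6=-17.36, -8.6*-1.2=10.32, 3.2*3.6=11.52 => row sum = 16.37
Row 3: -8.9*7.7=-68.53, -6.5*-3.6=23.4, -3.9*-5.1=19.89, 8.5*6.8=57.8 => row sum = 32.56
Row 4: 3.3*-2.2=-7.26, -5.6*-6.9=38.64, 4.3*0.9=3.87, 6.9*-5.1=-35.19 => row sum = 0.06
Total = 46.22 + 16.37 + 32.56 + 0.06 = 95.21

95.21


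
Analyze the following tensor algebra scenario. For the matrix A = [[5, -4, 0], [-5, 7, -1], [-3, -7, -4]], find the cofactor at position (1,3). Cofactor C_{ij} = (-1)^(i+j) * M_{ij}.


To find cofactor C_{13}, delete row 1 and column 3.
The resulting 2x2 submatrix is: [[-5, 7], [-3, -7]]
Minor M_{13} = -5*-7 - 7*-3
  = 35 - -21 = 56
Sign = (-1)^(1+3) = (-1)^4 = 1
Cofactor C_{13} = 1 * 56 = 56

56


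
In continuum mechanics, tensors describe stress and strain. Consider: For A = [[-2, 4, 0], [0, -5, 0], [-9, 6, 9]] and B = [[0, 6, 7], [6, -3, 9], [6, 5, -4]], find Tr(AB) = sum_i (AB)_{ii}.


Tr(AB) = sum_i (AB)_{ii} where (AB)_{ii} = sum_k A_{ik} B_{ki}.
(AB)_{11} = -2*0 + 4*6 + 0*6 = 24
(AB)_{22} = 0*6 + -5*-3 + 0*5 = 15
(AB)_{33} = -9*7 + 6*9 + 9*-4 = -45
Tr(AB) = 24 + 15 + -45 = -6

-6


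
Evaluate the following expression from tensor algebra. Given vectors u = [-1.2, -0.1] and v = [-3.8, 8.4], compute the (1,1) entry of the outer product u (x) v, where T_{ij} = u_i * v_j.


The outer product entry T_{ij} = u_i * v_j.
We need i=1, j=1.
u_1 = -1.2, v_1 = -3.8
T_{1,1} = -1.2 * -3.8 = 4.56

4.56


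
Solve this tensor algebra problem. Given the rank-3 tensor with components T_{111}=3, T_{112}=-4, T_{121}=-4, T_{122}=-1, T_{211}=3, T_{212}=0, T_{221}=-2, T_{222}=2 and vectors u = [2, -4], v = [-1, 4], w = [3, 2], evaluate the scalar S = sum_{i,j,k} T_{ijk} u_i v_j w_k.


S = sum over i,j,k of T_{ijk} u_i v_j w_k. Expanding all 8 terms:
T_{111}*u_1*v_1*w_1 = 3*2*-1*3 = -18  (running total: -18)
T_{112}*u_1*v_1*w_2 = -4*2*-1*2 = 16  (running total: -2)
T_{121}*u_1*v_2*w_1 = -4*2*4*3 = -96  (running total: -98)
T_{122}*u_1*v_2*w_2 = -1*2*4*2 = -16  (running total: -114)
T_{211}*u_2*v_1*w_1 = 3*-4*-1*3 = 36  (running total: -78)
T_{212}*u_2*v_1*w_2 = 0*-4*-1*2 = 0  (running total: -78)
T_{221}*u_2*v_2*w_1 = -2*-4*4*3 = 96  (running total: 18)
T_{222}*u_2*v_2*w_2 = 2*-4*4*2 = -64  (running total: -46)
S = -46

-46


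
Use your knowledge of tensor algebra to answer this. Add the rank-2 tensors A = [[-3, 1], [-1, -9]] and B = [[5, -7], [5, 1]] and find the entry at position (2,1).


Tensor addition is component-wise: (A + B)_{ij} = A_{ij} + B_{ij}.
A_{21} = -1
B_{21} = 5
(A + B)_{21} = -1 + 5 = 4

4


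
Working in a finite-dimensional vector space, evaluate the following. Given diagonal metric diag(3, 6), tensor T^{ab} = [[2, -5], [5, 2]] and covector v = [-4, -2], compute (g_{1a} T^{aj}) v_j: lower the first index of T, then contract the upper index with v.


Step 1: lower the first index. For a diagonal metric, g_{ia} T^{aj} = g_{ii} T^{ij} (no sum on i).
g_{11} = 3
S_1{}^1 = 3 * T^{11} = 3 * 2 = 6
S_1{}^2 = 3 * T^{12} = 3 * -5 = -15
Step 2: contract S_1{}^j with v_j.
S_1{}^1 * v_1 = 6 * -4 = -24
S_1{}^2 * v_2 = -15 * -2 = 30
Result = -24 + 30 = 6

6


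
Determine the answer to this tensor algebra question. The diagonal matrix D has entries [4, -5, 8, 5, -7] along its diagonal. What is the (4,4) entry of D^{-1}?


For a diagonal matrix, the inverse has entries (D^{-1})_{ii} = 1/d_{ii}.
The diagonal entries are: d_{11} = 4, d_{22} = -5, d_{33} = 8, d_{44} = 5, d_{55} = -7
We need (D^{-1})_{44} = 1/d_{44} = 1/5 = 1/5

1/5


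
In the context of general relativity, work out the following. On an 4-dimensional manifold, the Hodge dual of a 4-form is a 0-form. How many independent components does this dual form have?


The Hodge dual of a p-form on an n-dimensional manifold is an (n-p)-form.
n = 4, p = 4, so dual degree = 4 - 4 = 0
The number of components is C(n, n-p) = C(4, 0) = 1

1


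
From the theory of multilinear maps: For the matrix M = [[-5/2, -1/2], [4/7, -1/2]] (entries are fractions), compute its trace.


The trace is the sum of diagonal entries.
Diagonal: M[1,1] = -5/2, M[2,2] = -1/2
Tr(M) = -5/2 + -1/2
Computing step by step:
After adding M[1,1]: -5/2
After adding M[2,2]: -3
Tr(M) = -3

-3


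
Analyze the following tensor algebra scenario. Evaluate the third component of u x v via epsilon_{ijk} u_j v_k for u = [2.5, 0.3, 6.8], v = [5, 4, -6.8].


(u x v)_3 = sum_{j,k} epsilon_{3jk} u_j v_k. Only permutations of (1,2,3) contribute; the two non-zero terms are:
eps_{312} u_1 v_2 = 1 * 2.5 * 4 = 10
eps_{321} u_2 v_1 = -1 * 0.3 * 5 = -1.5
(u x v)_3 = 8.5

8.5


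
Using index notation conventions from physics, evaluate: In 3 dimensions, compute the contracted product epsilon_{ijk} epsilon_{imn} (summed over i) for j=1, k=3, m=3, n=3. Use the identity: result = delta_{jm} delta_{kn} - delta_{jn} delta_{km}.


Using the identity: epsilon_{ijk} epsilon_{imn} = delta_{jm} delta_{kn} - delta_{jn} delta_{km}.
delta_{13} = 0
delta_{33} = 1
delta_{13} = 0
delta_{33} = 1
Result = 0 * 1 - 0 * 1 = 0 - 0 = 0

0


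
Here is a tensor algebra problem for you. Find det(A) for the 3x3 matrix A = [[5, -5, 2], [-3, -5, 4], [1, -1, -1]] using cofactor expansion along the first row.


Expanding along the first row, det(A) = a11*M_11 - a12*M_12 + a13*M_13, where M_1j is the (1,j) minor.
Minor M_11 = -5*-1 - 4*-1 = 9
Minor M_12 = -3*-1 - 4*1 = -1
Minor M_13 = -3*-1 - -5*1 = 8
det = 5*(9) - -5*(-1) + 2*(8)
    = 45 - 5 + 16
    = 56

56


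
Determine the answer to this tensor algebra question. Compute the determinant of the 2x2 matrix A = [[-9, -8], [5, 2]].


For a 2x2 matrix [[a, b], [c, d]], det = a*d - b*c.
a = -9, b = -8, c = 5, d = 2
a*d = -9 * 2 = -18
b*c = -8 * 5 = -40
det = -18 - -40 = 22

22


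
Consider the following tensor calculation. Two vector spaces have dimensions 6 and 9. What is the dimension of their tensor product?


The dimension of a tensor product is the product of dimensions.
dim(V) = 6, dim(W) = 9
dim(V (x) W) = 6 * 9 = 54

54


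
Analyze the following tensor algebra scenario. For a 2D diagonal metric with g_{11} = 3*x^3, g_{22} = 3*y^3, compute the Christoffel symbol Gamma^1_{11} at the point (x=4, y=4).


For a diagonal metric, Gamma^k_{ij} = (1/2) g^{kk} (dg_{ik}/dx_j + dg_{jk}/dx_i - dg_{ij}/dx_k).
The metric is diagonal, so g_{ab} = 0 for a != b.
At the given point: g_{11} = 192, g_{22} = 192
g^{11} = 1/192
dg_{11}/dx_1 = dg_{11}/dx_1 = 144
dg_{11}/dx_1 = dg_{11}/dx_1 = 144
dg_{11}/dx_1 = dg_{11}/dx_1 = 144
Numerator = 144 + 144 - 144 = 144
Gamma^1_{11} = 144 / (2 * 192) = 3/8

3/8


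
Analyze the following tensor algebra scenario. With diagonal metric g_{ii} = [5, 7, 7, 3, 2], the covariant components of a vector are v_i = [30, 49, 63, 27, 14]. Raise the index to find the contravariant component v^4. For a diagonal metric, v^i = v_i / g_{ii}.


To raise an index with a diagonal metric: v^i = v_i / g_{ii}.
For index 4: v_4 = 27, g_{44} = 3
v^4 = 27 / 3 = 9

9


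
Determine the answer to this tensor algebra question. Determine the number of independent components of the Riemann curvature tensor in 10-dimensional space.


The Riemann tensor in d dimensions has d^2(d^2 - 1)/12 independent components.
d = 10, so d^2 = 100
d^2 - 1 = 99
d^2(d^2 - 1) = 100 * 99 = 9900
Divide by 12: 9900 / 12 = 825

825


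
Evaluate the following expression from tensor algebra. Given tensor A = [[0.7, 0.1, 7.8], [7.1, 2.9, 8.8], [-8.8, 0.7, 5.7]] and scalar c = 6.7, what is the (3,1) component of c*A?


Scalar multiplication: (cA)_{ij} = c * A_{ij}.
c = 6.7
A_{31} = -8.8
(cA)_{31} = 6.7 * -8.8 = -58.96

-58.96


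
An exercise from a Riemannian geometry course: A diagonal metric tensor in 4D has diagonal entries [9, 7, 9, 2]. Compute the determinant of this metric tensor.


For a diagonal metric, the determinant is the product of diagonal entries.
Diagonal entries: 9, 7, 9, 2
det(g) = 9 * 7 * 9 * 2 = 1134

1134


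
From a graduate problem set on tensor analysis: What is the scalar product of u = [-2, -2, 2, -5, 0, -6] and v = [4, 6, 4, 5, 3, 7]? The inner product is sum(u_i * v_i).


The inner product u . v = sum of u_i * v_i.
Term-by-term: -2 * 4, -2 * 6, 2 * 4, -5 * 5, 0 * 3, -6 * 7
Products: -8, -12, 8, -25, 0, -42
Sum = -8 + -12 + 8 + -25 + 0 + -42 = -79

-79


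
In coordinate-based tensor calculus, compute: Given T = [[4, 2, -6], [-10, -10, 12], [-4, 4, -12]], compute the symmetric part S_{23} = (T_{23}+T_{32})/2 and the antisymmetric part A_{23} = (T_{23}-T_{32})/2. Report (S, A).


T_{23} = 12
T_{32} = 4
S_{23} = (12 + 4)/2 = 16/2 = 8
A_{23} = (12 - 4)/2 = 8/2 = 4
Check: S + A = 8 + 4 = 12 = T_{23}.

(8, 4)


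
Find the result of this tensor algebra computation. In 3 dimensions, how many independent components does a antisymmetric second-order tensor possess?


A antisymmetric rank-2 tensor in d dimensions has d(d-1)/2 independent components.
d = 3
d(d-1)/2 = 3 * 2 / 2 = 6 / 2 = 3

3


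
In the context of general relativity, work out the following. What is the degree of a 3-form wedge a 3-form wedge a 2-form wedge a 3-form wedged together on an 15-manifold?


The degree of a wedge product is the sum of the degrees of the individual forms.
Degrees: 3, 3, 2, 3
Total degree = 3 + 3 + 2 + 3 = 11

11


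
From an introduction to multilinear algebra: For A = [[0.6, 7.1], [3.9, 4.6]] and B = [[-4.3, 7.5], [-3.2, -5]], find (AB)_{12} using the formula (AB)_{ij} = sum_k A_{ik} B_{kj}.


(AB)_{ij} = sum_k A_{ik} B_{kj}.
For i=1, j=2:
A_{11} * B_{12} = 0.6 * 7.5 = 4.5
A_{12} * B_{22} = 7.1 * -5 = -35.5
Sum = 4.5 + -35.5 = -31

-31


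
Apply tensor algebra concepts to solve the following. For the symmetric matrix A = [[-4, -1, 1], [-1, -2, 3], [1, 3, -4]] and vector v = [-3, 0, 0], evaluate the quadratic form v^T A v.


First compute Av:
(Av)_1 = -4*-3 + -1*0 + 1*0 = 12
(Av)_2 = -1*-3 + -2*0 + 3*0 = 3
(Av)_3 = 1*-3 + 3*0 + -4*0 = -3
Av = [12, 3, -3]
Then v^T (Av) = -3*12 + 0*3 + 0*-3
= -36 + 0 + 0 = -36

-36


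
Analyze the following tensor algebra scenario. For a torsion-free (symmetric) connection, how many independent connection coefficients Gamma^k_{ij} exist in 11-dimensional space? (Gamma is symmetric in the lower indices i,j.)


Christoffel symbols Gamma^k_{ij} are symmetric in i,j, so there are d * d(d+1)/2 independent symbols.
d = 11
d(d+1)/2 = 11 * 12 / 2 = 66
Total = 11 * 66 = 726

726


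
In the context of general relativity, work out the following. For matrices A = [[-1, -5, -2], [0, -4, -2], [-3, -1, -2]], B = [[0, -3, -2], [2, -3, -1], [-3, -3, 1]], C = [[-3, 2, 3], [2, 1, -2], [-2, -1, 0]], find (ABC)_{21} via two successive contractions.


(ABC)_{21} = sum_m (AB)_{2m} C_{m1}. First compute row 2 of AB.
(AB)_{21} = 0*0 + -4*2 + -2*-3 = -2
(AB)_{22} = 0*-3 + -4*-3 + -2*-3 = 18
(AB)_{23} = 0*-2 + -4*-1 + -2*1 = 2
Now contract with column 1 of C:
(AB)_{21} * C_{11} = -2 * -3 = 6
(AB)_{22} * C_{21} = 18 * 2 = 36
(AB)_{23} * C_{31} = 2 * -2 = -4
(ABC)_{21} = 6 + 36 + -4 = 38

38


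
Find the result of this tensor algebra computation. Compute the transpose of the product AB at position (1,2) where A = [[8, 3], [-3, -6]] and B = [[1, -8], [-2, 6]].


(AB)^T_{ij} = (AB)_{ji} = sum_k A_{jk} B_{ki}.
For i=1, j=2 we need (AB)_{21}:
A_{21} * B_{11} = -3 * 1 = -3
A_{22} * B_{21} = -6 * -2 = 12
Sum = -3 + 12 = 9

9


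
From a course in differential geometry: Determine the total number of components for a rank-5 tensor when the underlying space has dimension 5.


The number of components of a rank-r tensor in d dimensions is d^r.
Here d = 5 and r = 5.
5^5 = 3125

3125


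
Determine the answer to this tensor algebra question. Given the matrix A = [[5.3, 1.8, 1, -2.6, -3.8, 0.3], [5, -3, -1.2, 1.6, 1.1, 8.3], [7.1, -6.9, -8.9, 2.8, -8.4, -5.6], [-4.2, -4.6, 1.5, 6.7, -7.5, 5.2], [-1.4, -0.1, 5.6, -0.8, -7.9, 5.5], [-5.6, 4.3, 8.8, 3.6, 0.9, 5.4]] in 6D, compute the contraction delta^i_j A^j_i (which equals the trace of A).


The contraction (trace) of a rank-2 tensor is the sum of its diagonal elements.
Diagonal entries: A[1,1] = 5.3, A[2,2] = -3, A[3,3] = -8.9, A[4,4] = 6.7, A[5,5] = -7.9, A[6,6] = 5.4
Tr(A) = 5.3 + -3 + -8.9 + 6.7 + -7.9 + 5.4 = -2.4

-2.4


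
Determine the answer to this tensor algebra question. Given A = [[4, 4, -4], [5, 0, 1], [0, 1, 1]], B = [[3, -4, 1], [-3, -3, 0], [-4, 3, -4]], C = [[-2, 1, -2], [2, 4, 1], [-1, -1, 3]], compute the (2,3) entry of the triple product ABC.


(ABC)_{23} = sum_m (AB)_{2m} C_{m3}. First compute row 2 of AB.
(AB)_{21} = 5*3 + 0*-3 + 1*-4 = 11
(AB)_{22} = 5*-4 + 0*-3 + 1*3 = -17
(AB)_{23} = 5*1 + 0*0 + 1*-4 = 1
Now contract with column 3 of C:
(AB)_{21} * C_{13} = 11 * -2 = -22
(AB)_{22} * C_{23} = -17 * 1 = -17
(AB)_{23} * C_{33} = 1 * 3 = 3
(ABC)_{23} = -22 + -17 + 3 = -36

-36


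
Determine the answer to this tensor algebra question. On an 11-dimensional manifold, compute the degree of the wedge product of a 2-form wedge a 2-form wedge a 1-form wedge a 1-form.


The degree of a wedge product is the sum of the degrees of the individual forms.
Degrees: 2, 2, 1, 1
Total degree = 2 + 2 + 1 + 1 = 6

6


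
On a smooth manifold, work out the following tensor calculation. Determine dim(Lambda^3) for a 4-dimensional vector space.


The dimension of the space of p-forms on an n-dimensional space is C(n, p).
n = 4, p = 3
C(4, 3) = 4! / (3! * 1!) = 4

4


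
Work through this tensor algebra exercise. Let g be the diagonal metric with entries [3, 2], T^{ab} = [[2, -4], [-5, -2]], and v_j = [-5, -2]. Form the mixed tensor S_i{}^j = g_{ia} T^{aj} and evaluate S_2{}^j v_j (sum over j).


Step 1: lower the first index. For a diagonal metric, g_{ia} T^{aj} = g_{ii} T^{ij} (no sum on i).
g_{22} = 2
S_2{}^1 = 2 * T^{21} = 2 * -5 = -10
S_2{}^2 = 2 * T^{22} = 2 * -2 = -4
Step 2: contract S_2{}^j with v_j.
S_2{}^1 * v_1 = -10 * -5 = 50
S_2{}^2 * v_2 = -4 * -2 = 8
Result = 50 + 8 = 58

58


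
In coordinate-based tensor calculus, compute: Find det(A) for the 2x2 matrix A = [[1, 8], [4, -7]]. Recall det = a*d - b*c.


For a 2x2 matrix [[a, b], [c, d]], det = a*d - b*c.
a = 1, b = 8, c = 4, d = -7
a*d = 1 * -7 = -7
b*c = 8 * 4 = 32
det = -7 - 32 = -39

-39


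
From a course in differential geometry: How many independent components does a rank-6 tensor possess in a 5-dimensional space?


The number of components of a rank-r tensor in d dimensions is d^r.
Here d = 5 and r = 6.
5^6 = 15625

15625


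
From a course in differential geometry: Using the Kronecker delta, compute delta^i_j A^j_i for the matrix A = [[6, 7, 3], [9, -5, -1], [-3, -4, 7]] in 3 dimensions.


The contraction (trace) of a rank-2 tensor is the sum of its diagonal elements.
Diagonal entries: A[1,1] = 6, A[2,2] = -5, A[3,3] = 7
Tr(A) = 6 + -5 + 7 = 8

8


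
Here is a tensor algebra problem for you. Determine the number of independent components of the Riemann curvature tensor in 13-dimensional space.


The Riemann tensor in d dimensions has d^2(d^2 - 1)/12 independent components.
d = 13, so d^2 = 169
d^2 - 1 = 168
d^2(d^2 - 1) = 169 * 168 = 28392
Divide by 12: 28392 / 12 = 2366

2366


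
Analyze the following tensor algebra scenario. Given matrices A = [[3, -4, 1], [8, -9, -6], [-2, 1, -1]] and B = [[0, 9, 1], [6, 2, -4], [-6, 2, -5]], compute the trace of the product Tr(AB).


Tr(AB) = sum_i (AB)_{ii} where (AB)_{ii} = sum_k A_{ik} B_{ki}.
(AB)_{11} = 3*0 + -4*6 + 1*-6 = -30
(AB)_{22} = 8*9 + -9*2 + -6*2 = 42
(AB)_{33} = -2*1 + 1*-4 + -1*-5 = -1
Tr(AB) = -30 + 42 + -1 = 11

11


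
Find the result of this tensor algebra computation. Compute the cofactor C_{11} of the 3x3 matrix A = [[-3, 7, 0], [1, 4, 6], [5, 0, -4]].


To find cofactor C_{11}, delete row 1 and column 1.
The resulting 2x2 submatrix is: [[4, 6], [0, -4]]
Minor M_{11} = 4*-4 - 6*0
  = -16 - 0 = -16
Sign = (-1)^(1+1) = (-1)^2 = 1
Cofactor C_{11} = 1 * -16 = -16

-16


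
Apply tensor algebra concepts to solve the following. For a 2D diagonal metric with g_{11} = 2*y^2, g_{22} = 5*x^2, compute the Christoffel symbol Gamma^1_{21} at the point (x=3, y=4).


For a diagonal metric, Gamma^k_{ij} = (1/2) g^{kk} (dg_{ik}/dx_j + dg_{jk}/dx_i - dg_{ij}/dx_k).
The metric is diagonal, so g_{ab} = 0 for a != b.
At the given point: g_{11} = 32, g_{22} = 45
g^{11} = 1/32
dg_{21}/dx_1 = 0 (off-diagonal)
dg_{11}/dx_2 = dg_{11}/dx_2 = 16
dg_{21}/dx_1 = 0 (off-diagonal)
Numerator = 0 + 16 - 0 = 16
Gamma^1_{21} = 16 / (2 * 32) = 1/4

1/4


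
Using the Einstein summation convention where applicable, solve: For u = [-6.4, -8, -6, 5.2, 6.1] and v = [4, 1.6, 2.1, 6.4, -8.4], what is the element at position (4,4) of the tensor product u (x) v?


The outer product entry T_{ij} = u_i * v_j.
We need i=4, j=4.
u_4 = 5.2, v_4 = 6.4
T_{4,4} = 5.2 * 6.4 = 33.28

33.28


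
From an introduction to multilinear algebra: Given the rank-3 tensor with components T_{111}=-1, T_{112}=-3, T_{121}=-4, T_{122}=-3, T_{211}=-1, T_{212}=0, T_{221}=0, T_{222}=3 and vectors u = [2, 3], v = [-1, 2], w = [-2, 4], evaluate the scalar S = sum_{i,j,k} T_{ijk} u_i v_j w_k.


S = sum over i,j,k of T_{ijk} u_i v_j w_k. Expanding all 8 terms:
T_{111}*u_1*v_1*w_1 = -1*2*-1*-2 = -4  (running total: -4)
T_{112}*u_1*v_1*w_2 = -3*2*-1*4 = 24  (running total: 20)
T_{121}*u_1*v_2*w_1 = -4*2*2*-2 = 32  (running total: 52)
T_{122}*u_1*v_2*w_2 = -3*2*2*4 = -48  (running total: 4)
T_{211}*u_2*v_1*w_1 = -1*3*-1*-2 = -6  (running total: -2)
T_{212}*u_2*v_1*w_2 = 0*3*-1*4 = 0  (running total: -2)
T_{221}*u_2*v_2*w_1 = 0*3*2*-2 = 0  (running total: -2)
T_{222}*u_2*v_2*w_2 = 3*3*2*4 = 72  (running total: 70)
S = 70

70


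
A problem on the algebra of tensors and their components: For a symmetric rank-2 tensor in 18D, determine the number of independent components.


A symmetric rank-2 tensor in d dimensions has d(d+1)/2 independent components.
d = 18
d(d+1)/2 = 18 * 19 / 2 = 342 / 2 = 171

171


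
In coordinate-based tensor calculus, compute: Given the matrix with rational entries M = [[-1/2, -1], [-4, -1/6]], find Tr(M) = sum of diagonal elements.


The trace is the sum of diagonal entries.
Diagonal: M[1,1] = -1/2, M[2,2] = -1/6
Tr(M) = -1/2 + -1/6
Computing step by step:
After adding M[1,1]: -1/2
After adding M[2,2]: -2/3
Tr(M) = -2/3

-2/3


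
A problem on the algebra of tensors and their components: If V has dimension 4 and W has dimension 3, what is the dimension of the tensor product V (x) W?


The dimension of a tensor product is the product of dimensions.
dim(V) = 4, dim(W) = 3
dim(V (x) W) = 4 * 3 = 12

12


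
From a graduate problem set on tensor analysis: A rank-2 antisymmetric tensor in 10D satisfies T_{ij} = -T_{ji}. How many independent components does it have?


An antisymmetric rank-2 tensor satisfies A_{ij} = -A_{ji}, so diagonal entries are zero.
The independent components are the upper-triangular entries: C(n, 2) = n(n-1)/2.
n = 10
C(10, 2) = 10 * 9 / 2 = 90 / 2 = 45

45


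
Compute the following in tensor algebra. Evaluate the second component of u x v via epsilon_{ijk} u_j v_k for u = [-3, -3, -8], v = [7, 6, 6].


(u x v)_2 = sum_{j,k} epsilon_{2jk} u_j v_k. Only permutations of (1,2,3) contribute; the two non-zero terms are:
eps_{213} u_1 v_3 = -1 * -3 * 6 = 18
eps_{231} u_3 v_1 = 1 * -8 * 7 = -56
(u x v)_2 = -38

-38


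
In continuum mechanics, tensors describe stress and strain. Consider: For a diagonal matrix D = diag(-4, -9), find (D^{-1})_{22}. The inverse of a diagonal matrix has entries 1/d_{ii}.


For a diagonal matrix, the inverse has entries (D^{-1})_{ii} = 1/d_{ii}.
The diagonal entries are: d_{11} = -4, d_{22} = -9
We need (D^{-1})_{22} = 1/d_{22} = 1/-9 = -1/9

-1/9


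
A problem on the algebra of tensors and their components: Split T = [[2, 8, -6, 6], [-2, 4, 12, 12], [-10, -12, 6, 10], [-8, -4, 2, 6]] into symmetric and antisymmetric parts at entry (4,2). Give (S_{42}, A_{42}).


T_{42} = -4
T_{24} = 12
S_{42} = (-4 + 12)/2 = 8/2 = 4
A_{42} = (-4 - 12)/2 = -16/2 = -8
Check: S + A = 4 + -8 = -4 = T_{42}.

(4, -8)


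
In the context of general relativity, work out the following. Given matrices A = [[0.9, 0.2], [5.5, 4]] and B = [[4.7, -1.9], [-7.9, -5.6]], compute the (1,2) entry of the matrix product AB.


(AB)_{ij} = sum_k A_{ik} B_{kj}.
For i=1, j=2:
A_{11} * B_{12} = 0.9 * -1.9 = -1.71
A_{12} * B_{22} = 0.2 * -5.6 = -1.12
Sum = -1.71 + -1.12 = -2.83

-2.83


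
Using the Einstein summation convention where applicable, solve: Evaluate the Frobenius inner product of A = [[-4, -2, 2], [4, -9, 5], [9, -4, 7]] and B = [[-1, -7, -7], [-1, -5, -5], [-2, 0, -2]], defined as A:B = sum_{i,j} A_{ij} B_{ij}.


A:B = sum over all i,j of A_{ij} * B_{ij}.
Row 1: -4*-1=4, -2*-7=14, 2*-7=-14 => row sum = 4
Row 2: 4*-1=-4, -9*-5=45, 5*-5=-25 => row sum = 16
Row 3: 9*-2=-18, -4*0=0, 7*-2=-14 => row sum = -32
Total = 4 + 16 + -32 = -12

-12


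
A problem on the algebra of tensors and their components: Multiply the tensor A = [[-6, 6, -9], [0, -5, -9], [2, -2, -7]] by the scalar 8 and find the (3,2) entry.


Scalar multiplication: (cA)_{ij} = c * A_{ij}.
c = 8
A_{32} = -2
(cA)_{32} = 8 * -2 = -16

-16


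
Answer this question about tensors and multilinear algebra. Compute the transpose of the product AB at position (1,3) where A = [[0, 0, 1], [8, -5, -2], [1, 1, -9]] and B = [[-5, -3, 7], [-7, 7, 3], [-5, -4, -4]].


(AB)^T_{ij} = (AB)_{ji} = sum_k A_{jk} B_{ki}.
For i=1, j=3 we need (AB)_{31}:
A_{31} * B_{11} = 1 * -5 = -5
A_{32} * B_{21} = 1 * -7 = -7
A_{33} * B_{31} = -9 * -5 = 45
Sum = -5 + -7 + 45 = 33

33


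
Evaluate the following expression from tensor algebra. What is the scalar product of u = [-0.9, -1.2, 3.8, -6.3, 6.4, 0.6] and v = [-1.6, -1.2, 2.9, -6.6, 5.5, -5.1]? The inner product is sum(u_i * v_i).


The inner product u . v = sum of u_i * v_i.
Term-by-term: -0.9 * -1.6, -1.2 * -1.2, 3.8 * 2.9, -6.3 * -6.6, 6.4 * 5.5, 0.6 * -5.1
Products: 1.44, 1.44, 11.02, 41.58, 35.2, -3.06
Sum = 1.44 + 1.44 + 11.02 + 41.58 + 35.2 + -3.06 = 87.62

87.62


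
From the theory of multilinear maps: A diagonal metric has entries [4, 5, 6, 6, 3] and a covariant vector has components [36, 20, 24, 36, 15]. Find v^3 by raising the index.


To raise an index with a diagonal metric: v^i = v_i / g_{ii}.
For index 3: v_3 = 24, g_{33} = 6
v^3 = 24 / 6 = 4

4


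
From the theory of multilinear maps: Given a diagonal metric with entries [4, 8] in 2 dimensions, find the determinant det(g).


For a diagonal metric, the determinant is the product of diagonal entries.
Diagonal entries: 4, 8
det(g) = 4 * 8 = 32

32


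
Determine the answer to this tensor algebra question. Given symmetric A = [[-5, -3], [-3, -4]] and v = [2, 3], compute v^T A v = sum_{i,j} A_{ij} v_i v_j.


First compute Av:
(Av)_1 = -5*2 + -3*3 = -19
(Av)_2 = -3*2 + -4*3 = -18
Av = [-19, -18]
Then v^T (Av) = 2*-19 + 3*-18
= -38 + -54 = -92

-92


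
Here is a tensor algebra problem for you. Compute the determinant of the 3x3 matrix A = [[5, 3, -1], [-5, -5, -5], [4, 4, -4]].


Expanding along the first row, det(A) = a11*M_11 - a12*M_12 + a13*M_13, where M_1j is the (1,j) minor.
Minor M_11 = -5*-4 - -5*4 = 40
Minor M_12 = -5*-4 - -5*4 = 40
Minor M_13 = -5*4 - -5*4 = 0
det = 5*(40) - 3*(40) + -1*(0)
    = 200 - 120 + 0
    = 80

80


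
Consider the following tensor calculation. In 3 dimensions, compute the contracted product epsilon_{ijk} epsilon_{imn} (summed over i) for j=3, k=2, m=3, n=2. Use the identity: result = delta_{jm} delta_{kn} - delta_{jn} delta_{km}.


Using the identity: epsilon_{ijk} epsilon_{imn} = delta_{jm} delta_{kn} - delta_{jn} delta_{km}.
delta_{33} = 1
delta_{22} = 1
delta_{32} = 0
delta_{23} = 0
Result = 1 * 1 - 0 * 0 = 1 - 0 = 1

1


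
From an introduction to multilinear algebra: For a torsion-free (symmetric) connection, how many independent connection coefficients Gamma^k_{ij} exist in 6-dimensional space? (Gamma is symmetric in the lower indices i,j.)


Christoffel symbols Gamma^k_{ij} are symmetric in i,j, so there are d * d(d+1)/2 independent symbols.
d = 6
d(d+1)/2 = 6 * 7 / 2 = 21
Total = 6 * 21 = 126

126


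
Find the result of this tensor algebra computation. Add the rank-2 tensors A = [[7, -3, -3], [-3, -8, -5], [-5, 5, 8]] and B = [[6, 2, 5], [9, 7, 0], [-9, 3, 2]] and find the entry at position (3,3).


Tensor addition is component-wise: (A + B)_{ij} = A_{ij} + B_{ij}.
A_{33} = 8
B_{33} = 2
(A + B)_{33} = 8 + 2 = 10

10


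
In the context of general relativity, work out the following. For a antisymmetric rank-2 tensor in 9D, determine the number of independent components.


A antisymmetric rank-2 tensor in d dimensions has d(d-1)/2 independent components.
d = 9
d(d-1)/2 = 9 * 8 / 2 = 72 / 2 = 36

36


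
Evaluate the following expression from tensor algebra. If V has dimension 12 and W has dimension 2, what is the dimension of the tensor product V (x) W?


The dimension of a tensor product is the product of dimensions.
dim(V) = 12, dim(W) = 2
dim(V (x) W) = 12 * 2 = 24

24


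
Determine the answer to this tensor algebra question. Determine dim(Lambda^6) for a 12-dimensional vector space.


The dimension of the space of p-forms on an n-dimensional space is C(n, p).
n = 12, p = 6
C(12, 6) = 12! / (6! * 6!) = 924

924


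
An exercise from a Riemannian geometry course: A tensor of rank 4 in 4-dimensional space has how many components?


The number of components of a rank-r tensor in d dimensions is d^r.
Here d = 4 and r = 4.
4^4 = 256

256


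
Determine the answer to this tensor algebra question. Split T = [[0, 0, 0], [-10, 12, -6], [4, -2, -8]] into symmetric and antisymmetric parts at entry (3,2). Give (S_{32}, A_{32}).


T_{32} = -2
T_{23} = -6
S_{32} = (-2 + -6)/2 = -8/2 = -4
A_{32} = (-2 - -6)/2 = 4/2 = 2
Check: S + A = -4 + 2 = -2 = T_{32}.

(-4, 2)


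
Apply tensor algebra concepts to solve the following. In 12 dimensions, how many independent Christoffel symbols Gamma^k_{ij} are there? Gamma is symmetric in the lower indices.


Christoffel symbols Gamma^k_{ij} are symmetric in i,j, so there are d * d(d+1)/2 independent symbols.
d = 12
d(d+1)/2 = 12 * 13 / 2 = 78
Total = 12 * 78 = 936

936


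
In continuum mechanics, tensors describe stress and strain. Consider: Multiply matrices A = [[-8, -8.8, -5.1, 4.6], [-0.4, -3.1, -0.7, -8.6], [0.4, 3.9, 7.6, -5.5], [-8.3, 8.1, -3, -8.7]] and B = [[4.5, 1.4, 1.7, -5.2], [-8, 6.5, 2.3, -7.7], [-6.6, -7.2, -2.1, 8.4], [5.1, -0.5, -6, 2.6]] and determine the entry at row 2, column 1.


(AB)_{ij} = sum_k A_{ik} B_{kj}.
For i=2, j=1:
A_{21} * B_{11} = -0.4 * 4.5 = -1.8
A_{22} * B_{21} = -3.1 * -8 = 24.8
A_{23} * B_{31} = -0.7 * -6.6 = 4.62
A_{24} * B_{41} = -8.6 * 5.1 = -43.86
Sum = -1.8 + 24.8 + 4.62 + -43.86 = -16.24

-16.24


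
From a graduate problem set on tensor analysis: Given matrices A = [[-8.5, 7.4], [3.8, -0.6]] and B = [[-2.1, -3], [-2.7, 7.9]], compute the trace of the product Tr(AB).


Tr(AB) = sum_i (AB)_{ii} where (AB)_{ii} = sum_k A_{ik} B_{ki}.
(AB)_{11} = -8.5*-2.1 + 7.4*-2.7 = -2.13
(AB)_{22} = 3.8*-3 + -0.6*7.9 = -16.14
Tr(AB) = -2.13 + -16.14 = -18.27

-18.27


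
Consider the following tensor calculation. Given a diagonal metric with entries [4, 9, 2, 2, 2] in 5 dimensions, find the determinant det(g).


For a diagonal metric, the determinant is the product of diagonal entries.
Diagonal entries: 4, 9, 2, 2, 2
det(g) = 4 * 9 * 2 * 2 * 2 = 288

288


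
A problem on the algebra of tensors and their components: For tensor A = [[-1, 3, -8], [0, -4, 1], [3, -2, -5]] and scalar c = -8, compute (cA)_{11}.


Scalar multiplication: (cA)_{ij} = c * A_{ij}.
c = -8
A_{11} = -1
(cA)_{11} = -8 * -1 = 8

8


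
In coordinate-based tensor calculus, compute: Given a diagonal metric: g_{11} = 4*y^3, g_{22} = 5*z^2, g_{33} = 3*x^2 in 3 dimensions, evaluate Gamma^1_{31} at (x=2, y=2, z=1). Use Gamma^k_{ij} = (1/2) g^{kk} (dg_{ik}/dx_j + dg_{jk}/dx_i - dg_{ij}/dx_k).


For a diagonal metric, Gamma^k_{ij} = (1/2) g^{kk} (dg_{ik}/dx_j + dg_{jk}/dx_i - dg_{ij}/dx_k).
The metric is diagonal, so g_{ab} = 0 for a != b.
At the given point: g_{11} = 32, g_{22} = 5, g_{33} = 12
g^{11} = 1/32
dg_{31}/dx_1 = 0 (off-diagonal)
dg_{11}/dx_3 = dg_{11}/dx_3 = 0
dg_{31}/dx_1 = 0 (off-diagonal)
Numerator = 0 + 0 - 0 = 0
Gamma^1_{31} = 0 / (2 * 32) = 0

0


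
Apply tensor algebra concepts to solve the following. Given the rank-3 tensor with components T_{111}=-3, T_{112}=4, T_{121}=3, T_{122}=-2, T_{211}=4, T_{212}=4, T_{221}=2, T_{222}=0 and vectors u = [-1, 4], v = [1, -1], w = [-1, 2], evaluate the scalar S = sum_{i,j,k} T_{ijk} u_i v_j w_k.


S = sum over i,j,k of T_{ijk} u_i v_j w_k. Expanding all 8 terms:
T_{111}*u_1*v_1*w_1 = -3*-1*1*-1 = -3  (running total: -3)
T_{112}*u_1*v_1*w_2 = 4*-1*1*2 = -8  (running total: -11)
T_{121}*u_1*v_2*w_1 = 3*-1*-1*-1 = -3  (running total: -14)
T_{122}*u_1*v_2*w_2 = -2*-1*-1*2 = -4  (running total: -18)
T_{211}*u_2*v_1*w_1 = 4*4*1*-1 = -16  (running total: -34)
T_{212}*u_2*v_1*w_2 = 4*4*1*2 = 32  (running total: -2)
T_{221}*u_2*v_2*w_1 = 2*4*-1*-1 = 8  (running total: 6)
T_{222}*u_2*v_2*w_2 = 0*4*-1*2 = 0  (running total: 6)
S = 6

6


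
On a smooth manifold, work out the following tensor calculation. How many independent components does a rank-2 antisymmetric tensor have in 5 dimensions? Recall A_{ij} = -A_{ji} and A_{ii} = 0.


An antisymmetric rank-2 tensor satisfies A_{ij} = -A_{ji}, so diagonal entries are zero.
The independent components are the upper-triangular entries: C(n, 2) = n(n-1)/2.
n = 5
C(5, 2) = 5 * 4 / 2 = 20 / 2 = 10

10


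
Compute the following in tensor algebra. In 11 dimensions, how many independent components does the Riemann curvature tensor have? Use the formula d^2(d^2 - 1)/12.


The Riemann tensor in d dimensions has d^2(d^2 - 1)/12 independent components.
d = 11, so d^2 = 121
d^2 - 1 = 120
d^2(d^2 - 1) = 121 * 120 = 14520
Divide by 12: 14520 / 12 = 1210

1210


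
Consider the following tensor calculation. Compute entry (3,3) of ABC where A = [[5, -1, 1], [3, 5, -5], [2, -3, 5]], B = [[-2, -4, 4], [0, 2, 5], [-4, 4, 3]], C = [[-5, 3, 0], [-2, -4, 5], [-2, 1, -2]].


(ABC)_{33} = sum_m (AB)_{3m} C_{m3}. First compute row 3 of AB.
(AB)_{31} = 2*-2 + -3*0 + 5*-4 = -24
(AB)_{32} = 2*-4 + -3*2 + 5*4 = 6
(AB)_{33} = 2*4 + -3*5 + 5*3 = 8
Now contract with column 3 of C:
(AB)_{31} * C_{13} = -24 * 0 = 0
(AB)_{32} * C_{23} = 6 * 5 = 30
(AB)_{33} * C_{33} = 8 * -2 = -16
(ABC)_{33} = 0 + 30 + -16 = 14

14


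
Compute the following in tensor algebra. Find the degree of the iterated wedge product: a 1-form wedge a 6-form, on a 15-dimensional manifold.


The degree of a wedge product is the sum of the degrees of the individual forms.
Degrees: 1, 6
Total degree = 1 + 6 = 7

7


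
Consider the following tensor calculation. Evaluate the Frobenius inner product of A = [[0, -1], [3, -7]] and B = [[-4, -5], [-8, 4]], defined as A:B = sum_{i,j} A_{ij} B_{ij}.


A:B = sum over all i,j of A_{ij} * B_{ij}.
Row 1: 0*-4=0, -1*-5=5 => row sum = 5
Row 2: 3*-8=-24, -7*4=-28 => row sum = -52
Total = 5 + -52 = -47

-47


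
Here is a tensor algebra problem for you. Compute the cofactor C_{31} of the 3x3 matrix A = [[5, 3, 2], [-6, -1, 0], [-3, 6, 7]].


To find cofactor C_{31}, delete row 3 and column 1.
The resulting 2x2 submatrix is: [[3, 2], [-1, 0]]
Minor M_{31} = 3*0 - 2*-1
  = 0 - -2 = 2
Sign = (-1)^(3+1) = (-1)^4 = 1
Cofactor C_{31} = 1 * 2 = 2

2


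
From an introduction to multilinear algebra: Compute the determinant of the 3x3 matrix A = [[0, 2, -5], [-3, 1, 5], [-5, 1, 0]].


Expanding along the first row, det(A) = a11*M_11 - a12*M_12 + a13*M_13, where M_1j is the (1,j) minor.
Minor M_11 = 1*0 - 5*1 = -5
Minor M_12 = -3*0 - 5*-5 = 25
Minor M_13 = -3*1 - 1*-5 = 2
det = 0*(-5) - 2*(25) + -5*(2)
    = 0 - 50 + -10
    = -60

-60


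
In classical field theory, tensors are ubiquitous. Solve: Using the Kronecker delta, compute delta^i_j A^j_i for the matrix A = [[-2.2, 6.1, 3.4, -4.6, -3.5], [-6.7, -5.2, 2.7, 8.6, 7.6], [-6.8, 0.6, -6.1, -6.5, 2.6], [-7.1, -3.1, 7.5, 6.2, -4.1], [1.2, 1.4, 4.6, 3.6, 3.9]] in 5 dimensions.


The contraction (trace) of a rank-2 tensor is the sum of its diagonal elements.
Diagonal entries: A[1,1] = -2.2, A[2,2] = -5.2, A[3,3] = -6.1, A[4,4] = 6.2, A[5,5] = 3.9
Tr(A) = -2.2 + -5.2 + -6.1 + 6.2 + 3.9 = -3.4

-3.4


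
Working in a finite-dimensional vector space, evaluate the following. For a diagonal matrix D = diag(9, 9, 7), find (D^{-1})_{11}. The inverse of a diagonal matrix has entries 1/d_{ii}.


For a diagonal matrix, the inverse has entries (D^{-1})_{ii} = 1/d_{ii}.
The diagonal entries are: d_{11} = 9, d_{22} = 9, d_{33} = 7
We need (D^{-1})_{11} = 1/d_{11} = 1/9 = 1/9

1/9


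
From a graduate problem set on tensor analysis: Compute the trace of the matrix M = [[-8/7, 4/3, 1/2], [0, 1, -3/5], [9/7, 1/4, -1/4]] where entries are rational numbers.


The trace is the sum of diagonal entries.
Diagonal: M[1,1] = -8/7, M[2,2] = 1, M[3,3] = -1/4
Tr(M) = -8/7 + 1 + -1/4
Computing step by step:
After adding M[1,1]: -8/7
After adding M[2,2]: -1/7
After adding M[3,3]: -11/28
Tr(M) = -11/28

-11/28


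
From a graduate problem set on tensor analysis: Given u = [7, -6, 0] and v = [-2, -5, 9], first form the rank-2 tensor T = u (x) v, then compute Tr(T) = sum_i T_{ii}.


The outer product gives T_{ij} = u_i v_j.
The trace (contraction) is Tr(T) = sum_i T_{ii} = sum_i u_i v_i.
Diagonal entries:
T_{11} = u_1 * v_1 = 7 * -2 = -14
T_{22} = u_2 * v_2 = -6 * -5 = 30
T_{33} = u_3 * v_3 = 0 * 9 = 0
Tr(T) = -14 + 30 + 0 = 16

16
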